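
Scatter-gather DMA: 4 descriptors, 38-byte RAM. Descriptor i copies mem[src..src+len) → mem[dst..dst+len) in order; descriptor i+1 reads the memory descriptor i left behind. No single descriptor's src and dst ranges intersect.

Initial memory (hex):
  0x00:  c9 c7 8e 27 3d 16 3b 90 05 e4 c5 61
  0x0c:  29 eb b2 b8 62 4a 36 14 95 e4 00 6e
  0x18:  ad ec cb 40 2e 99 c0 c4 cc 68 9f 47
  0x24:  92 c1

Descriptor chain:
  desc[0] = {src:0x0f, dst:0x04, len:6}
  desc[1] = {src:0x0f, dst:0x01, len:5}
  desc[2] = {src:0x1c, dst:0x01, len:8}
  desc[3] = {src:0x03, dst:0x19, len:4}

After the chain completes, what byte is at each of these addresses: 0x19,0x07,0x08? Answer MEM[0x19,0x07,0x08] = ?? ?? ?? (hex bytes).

MEM[0x19,0x07,0x08] = c0 9f 47

D0: mem[0x04..0x09] <- [b8 62 4a 36 14 95]
D1: mem[0x01..0x05] <- [b8 62 4a 36 14]
D2: mem[0x01..0x08] <- [2e 99 c0 c4 cc 68 9f 47]
D3: mem[0x19..0x1c] <- [c0 c4 cc 68]
query mem[0x19]=0xc0, mem[0x07]=0x9f, mem[0x08]=0x47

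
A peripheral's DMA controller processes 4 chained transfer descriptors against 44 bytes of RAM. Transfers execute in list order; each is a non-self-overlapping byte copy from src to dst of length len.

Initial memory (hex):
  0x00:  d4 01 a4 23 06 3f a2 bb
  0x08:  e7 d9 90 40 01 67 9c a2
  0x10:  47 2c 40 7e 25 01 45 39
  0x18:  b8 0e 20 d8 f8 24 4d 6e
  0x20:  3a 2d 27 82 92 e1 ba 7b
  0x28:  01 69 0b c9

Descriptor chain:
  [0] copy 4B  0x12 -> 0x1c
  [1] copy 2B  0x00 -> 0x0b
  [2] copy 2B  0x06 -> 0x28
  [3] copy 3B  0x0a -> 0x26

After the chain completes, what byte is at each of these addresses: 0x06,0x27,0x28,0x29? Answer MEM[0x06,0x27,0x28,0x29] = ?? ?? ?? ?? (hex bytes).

MEM[0x06,0x27,0x28,0x29] = a2 d4 01 bb

D0: mem[0x1c..0x1f] <- [40 7e 25 01]
D1: mem[0x0b..0x0c] <- [d4 01]
D2: mem[0x28..0x29] <- [a2 bb]
D3: mem[0x26..0x28] <- [90 d4 01]
query mem[0x06]=0xa2, mem[0x27]=0xd4, mem[0x28]=0x01, mem[0x29]=0xbb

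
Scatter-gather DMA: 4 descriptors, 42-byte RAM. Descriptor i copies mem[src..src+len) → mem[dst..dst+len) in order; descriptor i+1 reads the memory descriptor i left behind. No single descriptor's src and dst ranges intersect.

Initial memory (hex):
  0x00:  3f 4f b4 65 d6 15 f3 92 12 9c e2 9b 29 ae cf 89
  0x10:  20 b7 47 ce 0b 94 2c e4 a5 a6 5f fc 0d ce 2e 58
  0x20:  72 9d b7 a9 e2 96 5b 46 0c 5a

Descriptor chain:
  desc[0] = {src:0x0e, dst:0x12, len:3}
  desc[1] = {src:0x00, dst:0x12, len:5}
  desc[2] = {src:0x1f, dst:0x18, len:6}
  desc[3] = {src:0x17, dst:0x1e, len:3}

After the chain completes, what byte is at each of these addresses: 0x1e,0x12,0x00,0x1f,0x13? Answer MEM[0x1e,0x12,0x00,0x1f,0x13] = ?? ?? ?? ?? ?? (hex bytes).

[0] 0x0e->0x12 len=3 : cf 89 20
[1] 0x00->0x12 len=5 : 3f 4f b4 65 d6
[2] 0x1f->0x18 len=6 : 58 72 9d b7 a9 e2
[3] 0x17->0x1e len=3 : e4 58 72
query mem[0x1e]=0xe4, mem[0x12]=0x3f, mem[0x00]=0x3f, mem[0x1f]=0x58, mem[0x13]=0x4f

MEM[0x1e,0x12,0x00,0x1f,0x13] = e4 3f 3f 58 4f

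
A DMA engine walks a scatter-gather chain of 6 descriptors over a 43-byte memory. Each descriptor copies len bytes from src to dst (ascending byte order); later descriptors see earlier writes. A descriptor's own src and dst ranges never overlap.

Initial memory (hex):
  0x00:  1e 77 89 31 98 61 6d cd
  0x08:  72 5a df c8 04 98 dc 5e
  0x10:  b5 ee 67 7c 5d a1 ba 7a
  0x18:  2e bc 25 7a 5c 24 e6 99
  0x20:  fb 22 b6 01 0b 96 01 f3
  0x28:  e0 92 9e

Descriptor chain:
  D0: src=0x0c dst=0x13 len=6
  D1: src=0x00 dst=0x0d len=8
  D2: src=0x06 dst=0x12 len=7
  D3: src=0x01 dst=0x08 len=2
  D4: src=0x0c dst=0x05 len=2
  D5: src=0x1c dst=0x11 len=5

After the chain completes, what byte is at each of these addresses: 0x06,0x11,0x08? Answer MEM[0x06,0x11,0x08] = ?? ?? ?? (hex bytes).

  after D0: wrote 6B at 0x13 = 0498dc5eb5ee
  after D1: wrote 8B at 0x0d = 1e77893198616dcd
  after D2: wrote 7B at 0x12 = 6dcd725adfc804
  after D3: wrote 2B at 0x08 = 7789
  after D4: wrote 2B at 0x05 = 041e
  after D5: wrote 5B at 0x11 = 5c24e699fb
query mem[0x06]=0x1e, mem[0x11]=0x5c, mem[0x08]=0x77

MEM[0x06,0x11,0x08] = 1e 5c 77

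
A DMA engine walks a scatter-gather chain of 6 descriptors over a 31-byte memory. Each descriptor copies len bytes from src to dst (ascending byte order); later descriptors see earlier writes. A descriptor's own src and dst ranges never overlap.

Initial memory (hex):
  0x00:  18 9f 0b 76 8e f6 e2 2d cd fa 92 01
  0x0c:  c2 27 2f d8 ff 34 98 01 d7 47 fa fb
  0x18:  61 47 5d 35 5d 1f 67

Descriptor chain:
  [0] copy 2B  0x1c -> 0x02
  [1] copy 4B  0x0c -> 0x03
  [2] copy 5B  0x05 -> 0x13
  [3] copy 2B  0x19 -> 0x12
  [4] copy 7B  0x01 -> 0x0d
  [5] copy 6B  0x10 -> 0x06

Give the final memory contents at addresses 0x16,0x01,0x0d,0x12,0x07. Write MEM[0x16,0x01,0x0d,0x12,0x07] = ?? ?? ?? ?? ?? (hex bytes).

#0 dst[0x02+2] := {0x5d,0x1f}
#1 dst[0x03+4] := {0xc2,0x27,0x2f,0xd8}
#2 dst[0x13+5] := {0x2f,0xd8,0x2d,0xcd,0xfa}
#3 dst[0x12+2] := {0x47,0x5d}
#4 dst[0x0d+7] := {0x9f,0x5d,0xc2,0x27,0x2f,0xd8,0x2d}
#5 dst[0x06+6] := {0x27,0x2f,0xd8,0x2d,0xd8,0x2d}
query mem[0x16]=0xcd, mem[0x01]=0x9f, mem[0x0d]=0x9f, mem[0x12]=0xd8, mem[0x07]=0x2f

MEM[0x16,0x01,0x0d,0x12,0x07] = cd 9f 9f d8 2f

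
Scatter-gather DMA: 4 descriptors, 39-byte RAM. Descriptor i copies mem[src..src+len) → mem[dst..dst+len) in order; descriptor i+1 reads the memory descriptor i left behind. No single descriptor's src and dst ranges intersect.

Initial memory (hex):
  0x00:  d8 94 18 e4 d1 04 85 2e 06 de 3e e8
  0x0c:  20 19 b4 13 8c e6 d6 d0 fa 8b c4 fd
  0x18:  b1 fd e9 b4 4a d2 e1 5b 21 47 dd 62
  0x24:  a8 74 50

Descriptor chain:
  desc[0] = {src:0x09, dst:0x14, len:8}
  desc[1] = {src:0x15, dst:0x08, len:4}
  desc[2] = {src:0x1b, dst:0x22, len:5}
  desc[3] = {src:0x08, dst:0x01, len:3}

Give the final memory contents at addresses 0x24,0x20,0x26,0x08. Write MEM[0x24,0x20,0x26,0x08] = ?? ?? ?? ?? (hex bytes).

MEM[0x24,0x20,0x26,0x08] = d2 21 5b 3e

#0 dst[0x14+8] := {0xde,0x3e,0xe8,0x20,0x19,0xb4,0x13,0x8c}
#1 dst[0x08+4] := {0x3e,0xe8,0x20,0x19}
#2 dst[0x22+5] := {0x8c,0x4a,0xd2,0xe1,0x5b}
#3 dst[0x01+3] := {0x3e,0xe8,0x20}
query mem[0x24]=0xd2, mem[0x20]=0x21, mem[0x26]=0x5b, mem[0x08]=0x3e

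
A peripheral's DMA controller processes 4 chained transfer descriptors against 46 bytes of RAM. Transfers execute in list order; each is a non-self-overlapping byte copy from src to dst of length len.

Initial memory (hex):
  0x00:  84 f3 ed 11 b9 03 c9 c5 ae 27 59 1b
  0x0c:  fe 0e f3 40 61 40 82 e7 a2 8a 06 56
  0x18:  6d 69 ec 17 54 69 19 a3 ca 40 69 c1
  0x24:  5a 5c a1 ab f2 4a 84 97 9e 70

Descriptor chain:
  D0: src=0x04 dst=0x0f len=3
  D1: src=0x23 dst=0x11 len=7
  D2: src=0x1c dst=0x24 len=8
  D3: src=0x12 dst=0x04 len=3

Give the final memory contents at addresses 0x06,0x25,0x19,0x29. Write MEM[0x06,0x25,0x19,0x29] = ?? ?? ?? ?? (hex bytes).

MEM[0x06,0x25,0x19,0x29] = a1 69 69 40

D0: mem[0x0f..0x11] <- [b9 03 c9]
D1: mem[0x11..0x17] <- [c1 5a 5c a1 ab f2 4a]
D2: mem[0x24..0x2b] <- [54 69 19 a3 ca 40 69 c1]
D3: mem[0x04..0x06] <- [5a 5c a1]
query mem[0x06]=0xa1, mem[0x25]=0x69, mem[0x19]=0x69, mem[0x29]=0x40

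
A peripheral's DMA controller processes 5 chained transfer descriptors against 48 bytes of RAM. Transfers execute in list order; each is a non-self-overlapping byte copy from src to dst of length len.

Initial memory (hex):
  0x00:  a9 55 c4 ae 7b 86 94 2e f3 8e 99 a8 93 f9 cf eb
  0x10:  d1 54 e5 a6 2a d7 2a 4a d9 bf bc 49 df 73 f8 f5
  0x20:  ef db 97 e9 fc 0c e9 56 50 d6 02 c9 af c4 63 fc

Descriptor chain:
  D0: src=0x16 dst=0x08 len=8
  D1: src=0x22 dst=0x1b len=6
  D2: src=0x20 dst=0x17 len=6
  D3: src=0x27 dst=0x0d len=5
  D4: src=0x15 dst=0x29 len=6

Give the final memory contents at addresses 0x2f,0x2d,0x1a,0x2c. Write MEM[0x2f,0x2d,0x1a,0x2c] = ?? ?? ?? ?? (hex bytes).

MEM[0x2f,0x2d,0x1a,0x2c] = fc 97 e9 db

[0] 0x16->0x08 len=8 : 2a 4a d9 bf bc 49 df 73
[1] 0x22->0x1b len=6 : 97 e9 fc 0c e9 56
[2] 0x20->0x17 len=6 : 56 db 97 e9 fc 0c
[3] 0x27->0x0d len=5 : 56 50 d6 02 c9
[4] 0x15->0x29 len=6 : d7 2a 56 db 97 e9
query mem[0x2f]=0xfc, mem[0x2d]=0x97, mem[0x1a]=0xe9, mem[0x2c]=0xdb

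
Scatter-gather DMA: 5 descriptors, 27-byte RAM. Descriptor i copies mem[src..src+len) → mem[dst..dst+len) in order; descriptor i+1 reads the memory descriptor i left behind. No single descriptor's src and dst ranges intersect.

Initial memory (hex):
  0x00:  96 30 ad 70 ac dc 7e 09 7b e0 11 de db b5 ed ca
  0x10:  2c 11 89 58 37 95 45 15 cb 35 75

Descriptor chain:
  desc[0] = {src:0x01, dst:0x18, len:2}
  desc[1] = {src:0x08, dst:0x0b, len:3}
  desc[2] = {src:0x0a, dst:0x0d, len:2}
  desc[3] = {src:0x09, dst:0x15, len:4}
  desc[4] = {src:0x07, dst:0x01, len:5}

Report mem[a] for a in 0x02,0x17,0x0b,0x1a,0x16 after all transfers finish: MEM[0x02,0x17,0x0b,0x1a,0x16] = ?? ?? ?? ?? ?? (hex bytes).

[0] 0x01->0x18 len=2 : 30 ad
[1] 0x08->0x0b len=3 : 7b e0 11
[2] 0x0a->0x0d len=2 : 11 7b
[3] 0x09->0x15 len=4 : e0 11 7b e0
[4] 0x07->0x01 len=5 : 09 7b e0 11 7b
query mem[0x02]=0x7b, mem[0x17]=0x7b, mem[0x0b]=0x7b, mem[0x1a]=0x75, mem[0x16]=0x11

MEM[0x02,0x17,0x0b,0x1a,0x16] = 7b 7b 7b 75 11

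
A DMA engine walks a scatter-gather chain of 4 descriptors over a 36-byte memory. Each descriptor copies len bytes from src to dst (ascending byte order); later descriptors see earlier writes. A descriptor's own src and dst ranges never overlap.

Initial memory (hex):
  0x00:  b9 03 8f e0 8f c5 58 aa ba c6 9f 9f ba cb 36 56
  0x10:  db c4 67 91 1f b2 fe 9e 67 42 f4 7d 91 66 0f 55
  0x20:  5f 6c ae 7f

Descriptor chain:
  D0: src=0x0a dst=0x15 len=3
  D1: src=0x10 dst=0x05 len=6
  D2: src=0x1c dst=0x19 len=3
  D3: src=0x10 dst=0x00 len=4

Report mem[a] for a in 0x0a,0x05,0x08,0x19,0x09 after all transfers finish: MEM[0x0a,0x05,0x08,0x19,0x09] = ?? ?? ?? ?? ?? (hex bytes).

[0] 0x0a->0x15 len=3 : 9f 9f ba
[1] 0x10->0x05 len=6 : db c4 67 91 1f 9f
[2] 0x1c->0x19 len=3 : 91 66 0f
[3] 0x10->0x00 len=4 : db c4 67 91
query mem[0x0a]=0x9f, mem[0x05]=0xdb, mem[0x08]=0x91, mem[0x19]=0x91, mem[0x09]=0x1f

MEM[0x0a,0x05,0x08,0x19,0x09] = 9f db 91 91 1f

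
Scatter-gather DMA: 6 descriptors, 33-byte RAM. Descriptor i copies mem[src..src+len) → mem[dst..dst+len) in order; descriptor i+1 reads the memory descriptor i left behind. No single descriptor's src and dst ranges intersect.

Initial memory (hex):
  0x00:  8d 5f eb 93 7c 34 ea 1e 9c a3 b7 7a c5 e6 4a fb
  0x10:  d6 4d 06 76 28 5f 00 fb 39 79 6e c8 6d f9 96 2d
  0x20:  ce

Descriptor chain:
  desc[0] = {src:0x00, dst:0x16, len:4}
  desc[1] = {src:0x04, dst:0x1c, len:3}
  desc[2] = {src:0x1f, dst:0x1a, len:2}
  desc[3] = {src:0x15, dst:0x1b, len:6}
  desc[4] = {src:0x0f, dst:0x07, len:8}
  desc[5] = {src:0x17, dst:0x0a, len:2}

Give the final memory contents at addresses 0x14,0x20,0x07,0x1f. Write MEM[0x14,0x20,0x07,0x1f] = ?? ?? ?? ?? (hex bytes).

#0 dst[0x16+4] := {0x8d,0x5f,0xeb,0x93}
#1 dst[0x1c+3] := {0x7c,0x34,0xea}
#2 dst[0x1a+2] := {0x2d,0xce}
#3 dst[0x1b+6] := {0x5f,0x8d,0x5f,0xeb,0x93,0x2d}
#4 dst[0x07+8] := {0xfb,0xd6,0x4d,0x06,0x76,0x28,0x5f,0x8d}
#5 dst[0x0a+2] := {0x5f,0xeb}
query mem[0x14]=0x28, mem[0x20]=0x2d, mem[0x07]=0xfb, mem[0x1f]=0x93

MEM[0x14,0x20,0x07,0x1f] = 28 2d fb 93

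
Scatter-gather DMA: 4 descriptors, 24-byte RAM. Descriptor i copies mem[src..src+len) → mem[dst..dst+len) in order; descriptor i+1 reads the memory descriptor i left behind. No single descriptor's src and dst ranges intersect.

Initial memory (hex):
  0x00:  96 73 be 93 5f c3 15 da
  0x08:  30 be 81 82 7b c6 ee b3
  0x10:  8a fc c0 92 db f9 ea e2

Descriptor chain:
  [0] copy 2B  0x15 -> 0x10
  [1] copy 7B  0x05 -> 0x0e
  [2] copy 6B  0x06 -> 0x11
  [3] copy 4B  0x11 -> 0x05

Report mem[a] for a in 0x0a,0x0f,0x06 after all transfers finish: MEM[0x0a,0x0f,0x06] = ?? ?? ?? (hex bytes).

#0 dst[0x10+2] := {0xf9,0xea}
#1 dst[0x0e+7] := {0xc3,0x15,0xda,0x30,0xbe,0x81,0x82}
#2 dst[0x11+6] := {0x15,0xda,0x30,0xbe,0x81,0x82}
#3 dst[0x05+4] := {0x15,0xda,0x30,0xbe}
query mem[0x0a]=0x81, mem[0x0f]=0x15, mem[0x06]=0xda

MEM[0x0a,0x0f,0x06] = 81 15 da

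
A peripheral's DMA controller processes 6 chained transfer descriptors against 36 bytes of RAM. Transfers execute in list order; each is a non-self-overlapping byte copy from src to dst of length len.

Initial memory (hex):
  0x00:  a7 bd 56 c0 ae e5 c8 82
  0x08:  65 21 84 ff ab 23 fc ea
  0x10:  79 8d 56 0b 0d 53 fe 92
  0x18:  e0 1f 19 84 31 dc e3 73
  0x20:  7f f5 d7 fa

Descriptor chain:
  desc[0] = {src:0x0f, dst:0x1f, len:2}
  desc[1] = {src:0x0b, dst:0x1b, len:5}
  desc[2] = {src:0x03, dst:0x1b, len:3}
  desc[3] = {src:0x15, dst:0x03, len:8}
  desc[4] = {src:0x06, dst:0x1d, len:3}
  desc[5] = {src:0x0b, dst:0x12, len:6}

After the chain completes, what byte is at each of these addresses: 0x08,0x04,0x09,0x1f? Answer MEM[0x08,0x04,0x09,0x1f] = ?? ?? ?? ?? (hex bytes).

[0] 0x0f->0x1f len=2 : ea 79
[1] 0x0b->0x1b len=5 : ff ab 23 fc ea
[2] 0x03->0x1b len=3 : c0 ae e5
[3] 0x15->0x03 len=8 : 53 fe 92 e0 1f 19 c0 ae
[4] 0x06->0x1d len=3 : e0 1f 19
[5] 0x0b->0x12 len=6 : ff ab 23 fc ea 79
query mem[0x08]=0x19, mem[0x04]=0xfe, mem[0x09]=0xc0, mem[0x1f]=0x19

MEM[0x08,0x04,0x09,0x1f] = 19 fe c0 19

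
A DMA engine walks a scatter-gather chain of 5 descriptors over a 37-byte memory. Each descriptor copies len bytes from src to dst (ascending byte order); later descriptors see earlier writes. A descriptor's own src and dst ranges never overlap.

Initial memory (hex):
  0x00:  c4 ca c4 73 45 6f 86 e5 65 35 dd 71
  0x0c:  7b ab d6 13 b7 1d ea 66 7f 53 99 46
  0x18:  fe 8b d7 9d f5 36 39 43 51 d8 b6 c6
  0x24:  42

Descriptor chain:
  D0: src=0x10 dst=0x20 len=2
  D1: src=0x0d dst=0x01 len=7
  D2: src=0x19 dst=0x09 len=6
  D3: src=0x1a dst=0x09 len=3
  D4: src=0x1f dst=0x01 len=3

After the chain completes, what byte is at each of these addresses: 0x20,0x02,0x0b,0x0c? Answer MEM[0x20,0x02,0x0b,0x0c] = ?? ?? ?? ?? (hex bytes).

#0 dst[0x20+2] := {0xb7,0x1d}
#1 dst[0x01+7] := {0xab,0xd6,0x13,0xb7,0x1d,0xea,0x66}
#2 dst[0x09+6] := {0x8b,0xd7,0x9d,0xf5,0x36,0x39}
#3 dst[0x09+3] := {0xd7,0x9d,0xf5}
#4 dst[0x01+3] := {0x43,0xb7,0x1d}
query mem[0x20]=0xb7, mem[0x02]=0xb7, mem[0x0b]=0xf5, mem[0x0c]=0xf5

MEM[0x20,0x02,0x0b,0x0c] = b7 b7 f5 f5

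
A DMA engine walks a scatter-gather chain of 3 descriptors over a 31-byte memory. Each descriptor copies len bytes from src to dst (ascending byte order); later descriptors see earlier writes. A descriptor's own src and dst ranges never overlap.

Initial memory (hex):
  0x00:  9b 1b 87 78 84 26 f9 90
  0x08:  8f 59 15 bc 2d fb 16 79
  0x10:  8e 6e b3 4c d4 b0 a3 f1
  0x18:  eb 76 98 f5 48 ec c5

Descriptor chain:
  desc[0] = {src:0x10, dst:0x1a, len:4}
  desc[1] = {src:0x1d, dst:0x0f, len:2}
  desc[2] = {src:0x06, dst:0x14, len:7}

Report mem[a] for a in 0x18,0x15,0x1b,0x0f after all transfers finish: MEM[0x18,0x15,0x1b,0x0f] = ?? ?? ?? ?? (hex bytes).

MEM[0x18,0x15,0x1b,0x0f] = 15 90 6e 4c

  after D0: wrote 4B at 0x1a = 8e6eb34c
  after D1: wrote 2B at 0x0f = 4cc5
  after D2: wrote 7B at 0x14 = f9908f5915bc2d
query mem[0x18]=0x15, mem[0x15]=0x90, mem[0x1b]=0x6e, mem[0x0f]=0x4c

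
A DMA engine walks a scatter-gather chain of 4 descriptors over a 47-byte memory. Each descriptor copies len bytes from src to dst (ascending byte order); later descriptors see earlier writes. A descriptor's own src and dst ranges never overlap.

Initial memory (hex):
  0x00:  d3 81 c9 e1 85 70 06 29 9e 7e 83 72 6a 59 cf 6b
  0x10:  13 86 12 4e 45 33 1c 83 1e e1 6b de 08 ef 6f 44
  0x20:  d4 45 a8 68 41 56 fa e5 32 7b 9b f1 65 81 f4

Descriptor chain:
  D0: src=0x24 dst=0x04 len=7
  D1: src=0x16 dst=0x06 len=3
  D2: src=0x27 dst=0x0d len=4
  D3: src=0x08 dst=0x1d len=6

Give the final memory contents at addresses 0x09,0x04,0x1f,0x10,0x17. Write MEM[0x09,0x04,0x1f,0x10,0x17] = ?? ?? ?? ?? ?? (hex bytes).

  after D0: wrote 7B at 0x04 = 4156fae5327b9b
  after D1: wrote 3B at 0x06 = 1c831e
  after D2: wrote 4B at 0x0d = e5327b9b
  after D3: wrote 6B at 0x1d = 1e7b9b726ae5
query mem[0x09]=0x7b, mem[0x04]=0x41, mem[0x1f]=0x9b, mem[0x10]=0x9b, mem[0x17]=0x83

MEM[0x09,0x04,0x1f,0x10,0x17] = 7b 41 9b 9b 83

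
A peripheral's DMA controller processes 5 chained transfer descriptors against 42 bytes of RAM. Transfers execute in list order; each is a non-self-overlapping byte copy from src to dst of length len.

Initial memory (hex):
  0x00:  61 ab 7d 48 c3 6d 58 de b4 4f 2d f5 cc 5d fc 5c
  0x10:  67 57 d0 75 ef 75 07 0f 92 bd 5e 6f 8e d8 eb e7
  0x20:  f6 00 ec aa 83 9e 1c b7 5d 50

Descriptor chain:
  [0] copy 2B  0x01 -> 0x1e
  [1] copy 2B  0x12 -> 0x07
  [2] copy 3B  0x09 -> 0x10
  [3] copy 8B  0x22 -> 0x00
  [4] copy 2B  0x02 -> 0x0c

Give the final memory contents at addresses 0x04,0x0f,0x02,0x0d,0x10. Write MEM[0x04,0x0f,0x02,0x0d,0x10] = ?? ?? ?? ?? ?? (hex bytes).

#0 dst[0x1e+2] := {0xab,0x7d}
#1 dst[0x07+2] := {0xd0,0x75}
#2 dst[0x10+3] := {0x4f,0x2d,0xf5}
#3 dst[0x00+8] := {0xec,0xaa,0x83,0x9e,0x1c,0xb7,0x5d,0x50}
#4 dst[0x0c+2] := {0x83,0x9e}
query mem[0x04]=0x1c, mem[0x0f]=0x5c, mem[0x02]=0x83, mem[0x0d]=0x9e, mem[0x10]=0x4f

MEM[0x04,0x0f,0x02,0x0d,0x10] = 1c 5c 83 9e 4f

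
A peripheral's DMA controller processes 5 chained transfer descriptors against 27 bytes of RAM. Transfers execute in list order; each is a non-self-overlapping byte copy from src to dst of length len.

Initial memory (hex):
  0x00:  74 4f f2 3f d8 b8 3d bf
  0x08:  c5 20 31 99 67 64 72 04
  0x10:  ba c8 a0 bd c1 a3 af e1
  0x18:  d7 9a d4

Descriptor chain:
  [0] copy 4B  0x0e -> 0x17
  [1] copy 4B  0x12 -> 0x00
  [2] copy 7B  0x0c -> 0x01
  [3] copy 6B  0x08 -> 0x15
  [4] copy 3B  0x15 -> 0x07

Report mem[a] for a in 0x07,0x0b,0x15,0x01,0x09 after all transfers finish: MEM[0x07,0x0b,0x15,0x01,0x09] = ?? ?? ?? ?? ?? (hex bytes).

MEM[0x07,0x0b,0x15,0x01,0x09] = c5 99 c5 67 31

  after D0: wrote 4B at 0x17 = 7204bac8
  after D1: wrote 4B at 0x00 = a0bdc1a3
  after D2: wrote 7B at 0x01 = 67647204bac8a0
  after D3: wrote 6B at 0x15 = c52031996764
  after D4: wrote 3B at 0x07 = c52031
query mem[0x07]=0xc5, mem[0x0b]=0x99, mem[0x15]=0xc5, mem[0x01]=0x67, mem[0x09]=0x31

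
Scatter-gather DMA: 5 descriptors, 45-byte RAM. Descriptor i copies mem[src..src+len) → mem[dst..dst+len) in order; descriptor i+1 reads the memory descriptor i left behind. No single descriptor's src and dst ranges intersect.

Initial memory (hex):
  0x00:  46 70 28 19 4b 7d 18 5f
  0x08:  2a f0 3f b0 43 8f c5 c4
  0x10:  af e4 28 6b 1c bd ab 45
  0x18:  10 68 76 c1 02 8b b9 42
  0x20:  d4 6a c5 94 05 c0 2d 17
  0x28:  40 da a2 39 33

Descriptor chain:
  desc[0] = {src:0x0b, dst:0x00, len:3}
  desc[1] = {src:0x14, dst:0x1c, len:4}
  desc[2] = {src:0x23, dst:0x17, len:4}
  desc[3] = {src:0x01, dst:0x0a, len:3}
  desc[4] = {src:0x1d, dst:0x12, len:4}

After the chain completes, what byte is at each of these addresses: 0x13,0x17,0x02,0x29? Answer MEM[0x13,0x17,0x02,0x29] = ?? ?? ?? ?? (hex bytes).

D0: mem[0x00..0x02] <- [b0 43 8f]
D1: mem[0x1c..0x1f] <- [1c bd ab 45]
D2: mem[0x17..0x1a] <- [94 05 c0 2d]
D3: mem[0x0a..0x0c] <- [43 8f 19]
D4: mem[0x12..0x15] <- [bd ab 45 d4]
query mem[0x13]=0xab, mem[0x17]=0x94, mem[0x02]=0x8f, mem[0x29]=0xda

MEM[0x13,0x17,0x02,0x29] = ab 94 8f da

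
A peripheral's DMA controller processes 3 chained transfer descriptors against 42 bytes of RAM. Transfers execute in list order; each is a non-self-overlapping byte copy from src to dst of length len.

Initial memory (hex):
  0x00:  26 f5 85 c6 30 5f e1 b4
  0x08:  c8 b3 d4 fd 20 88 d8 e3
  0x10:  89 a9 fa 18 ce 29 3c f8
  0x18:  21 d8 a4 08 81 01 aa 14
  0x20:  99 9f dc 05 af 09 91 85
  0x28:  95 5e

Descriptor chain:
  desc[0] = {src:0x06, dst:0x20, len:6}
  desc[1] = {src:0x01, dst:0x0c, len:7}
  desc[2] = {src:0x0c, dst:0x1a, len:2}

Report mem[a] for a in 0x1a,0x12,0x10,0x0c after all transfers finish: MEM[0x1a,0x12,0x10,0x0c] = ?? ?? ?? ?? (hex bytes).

[0] 0x06->0x20 len=6 : e1 b4 c8 b3 d4 fd
[1] 0x01->0x0c len=7 : f5 85 c6 30 5f e1 b4
[2] 0x0c->0x1a len=2 : f5 85
query mem[0x1a]=0xf5, mem[0x12]=0xb4, mem[0x10]=0x5f, mem[0x0c]=0xf5

MEM[0x1a,0x12,0x10,0x0c] = f5 b4 5f f5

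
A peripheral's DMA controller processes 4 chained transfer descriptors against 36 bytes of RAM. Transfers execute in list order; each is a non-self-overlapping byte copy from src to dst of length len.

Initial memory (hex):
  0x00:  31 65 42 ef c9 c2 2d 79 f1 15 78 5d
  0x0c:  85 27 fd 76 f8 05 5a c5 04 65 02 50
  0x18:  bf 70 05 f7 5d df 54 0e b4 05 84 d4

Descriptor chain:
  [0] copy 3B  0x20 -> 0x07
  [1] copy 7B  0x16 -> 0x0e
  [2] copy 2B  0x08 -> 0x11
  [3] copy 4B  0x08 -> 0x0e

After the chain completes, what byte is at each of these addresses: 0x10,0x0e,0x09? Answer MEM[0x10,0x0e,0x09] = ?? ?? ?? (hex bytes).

MEM[0x10,0x0e,0x09] = 78 05 84

  after D0: wrote 3B at 0x07 = b40584
  after D1: wrote 7B at 0x0e = 0250bf7005f75d
  after D2: wrote 2B at 0x11 = 0584
  after D3: wrote 4B at 0x0e = 0584785d
query mem[0x10]=0x78, mem[0x0e]=0x05, mem[0x09]=0x84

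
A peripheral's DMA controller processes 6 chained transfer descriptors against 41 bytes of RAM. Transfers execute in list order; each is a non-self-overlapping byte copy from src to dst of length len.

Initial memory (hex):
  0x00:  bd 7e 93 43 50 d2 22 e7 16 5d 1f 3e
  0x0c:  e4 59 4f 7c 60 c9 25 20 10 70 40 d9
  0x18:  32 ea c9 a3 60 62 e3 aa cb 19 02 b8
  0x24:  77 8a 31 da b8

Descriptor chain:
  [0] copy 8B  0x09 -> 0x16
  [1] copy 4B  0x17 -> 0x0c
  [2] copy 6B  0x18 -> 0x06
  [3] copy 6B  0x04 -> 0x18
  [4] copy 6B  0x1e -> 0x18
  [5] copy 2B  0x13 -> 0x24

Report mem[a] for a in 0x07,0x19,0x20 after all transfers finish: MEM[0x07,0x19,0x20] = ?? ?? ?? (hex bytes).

MEM[0x07,0x19,0x20] = e4 aa cb

D0: mem[0x16..0x1d] <- [5d 1f 3e e4 59 4f 7c 60]
D1: mem[0x0c..0x0f] <- [1f 3e e4 59]
D2: mem[0x06..0x0b] <- [3e e4 59 4f 7c 60]
D3: mem[0x18..0x1d] <- [50 d2 3e e4 59 4f]
D4: mem[0x18..0x1d] <- [e3 aa cb 19 02 b8]
D5: mem[0x24..0x25] <- [20 10]
query mem[0x07]=0xe4, mem[0x19]=0xaa, mem[0x20]=0xcb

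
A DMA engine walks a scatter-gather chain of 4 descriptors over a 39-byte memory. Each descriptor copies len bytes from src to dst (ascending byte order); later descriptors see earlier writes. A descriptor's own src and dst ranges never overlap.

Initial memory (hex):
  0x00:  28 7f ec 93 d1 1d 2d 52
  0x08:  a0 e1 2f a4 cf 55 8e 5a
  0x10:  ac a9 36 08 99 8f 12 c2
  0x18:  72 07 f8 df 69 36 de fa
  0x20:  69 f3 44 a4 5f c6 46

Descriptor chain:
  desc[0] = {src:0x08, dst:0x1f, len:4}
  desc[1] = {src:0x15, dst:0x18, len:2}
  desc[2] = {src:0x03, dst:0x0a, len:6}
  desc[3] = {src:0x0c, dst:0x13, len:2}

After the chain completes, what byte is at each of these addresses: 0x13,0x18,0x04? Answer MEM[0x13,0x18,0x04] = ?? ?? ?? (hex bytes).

D0: mem[0x1f..0x22] <- [a0 e1 2f a4]
D1: mem[0x18..0x19] <- [8f 12]
D2: mem[0x0a..0x0f] <- [93 d1 1d 2d 52 a0]
D3: mem[0x13..0x14] <- [1d 2d]
query mem[0x13]=0x1d, mem[0x18]=0x8f, mem[0x04]=0xd1

MEM[0x13,0x18,0x04] = 1d 8f d1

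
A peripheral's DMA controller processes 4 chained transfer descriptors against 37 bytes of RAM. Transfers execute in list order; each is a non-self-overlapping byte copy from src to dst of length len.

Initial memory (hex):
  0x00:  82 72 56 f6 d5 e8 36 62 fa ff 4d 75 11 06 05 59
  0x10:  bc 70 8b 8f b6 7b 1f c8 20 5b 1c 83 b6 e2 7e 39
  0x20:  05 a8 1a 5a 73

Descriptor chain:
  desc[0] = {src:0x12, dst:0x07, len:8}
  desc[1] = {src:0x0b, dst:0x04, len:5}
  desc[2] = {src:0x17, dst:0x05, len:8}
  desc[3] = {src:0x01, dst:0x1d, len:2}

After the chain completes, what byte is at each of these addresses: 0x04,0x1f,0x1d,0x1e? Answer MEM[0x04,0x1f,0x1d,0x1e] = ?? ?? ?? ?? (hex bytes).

D0: mem[0x07..0x0e] <- [8b 8f b6 7b 1f c8 20 5b]
D1: mem[0x04..0x08] <- [1f c8 20 5b 59]
D2: mem[0x05..0x0c] <- [c8 20 5b 1c 83 b6 e2 7e]
D3: mem[0x1d..0x1e] <- [72 56]
query mem[0x04]=0x1f, mem[0x1f]=0x39, mem[0x1d]=0x72, mem[0x1e]=0x56

MEM[0x04,0x1f,0x1d,0x1e] = 1f 39 72 56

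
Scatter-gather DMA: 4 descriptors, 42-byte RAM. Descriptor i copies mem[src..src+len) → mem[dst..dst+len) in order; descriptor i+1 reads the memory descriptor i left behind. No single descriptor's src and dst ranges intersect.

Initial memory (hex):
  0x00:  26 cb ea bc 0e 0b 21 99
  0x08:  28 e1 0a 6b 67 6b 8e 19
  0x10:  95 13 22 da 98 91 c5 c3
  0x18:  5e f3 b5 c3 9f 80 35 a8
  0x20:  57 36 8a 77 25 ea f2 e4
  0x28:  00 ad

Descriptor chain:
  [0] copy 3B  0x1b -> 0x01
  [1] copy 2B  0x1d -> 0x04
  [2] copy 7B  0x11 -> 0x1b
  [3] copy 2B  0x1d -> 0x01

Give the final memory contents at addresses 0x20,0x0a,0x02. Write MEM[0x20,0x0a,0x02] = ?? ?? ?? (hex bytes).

[0] 0x1b->0x01 len=3 : c3 9f 80
[1] 0x1d->0x04 len=2 : 80 35
[2] 0x11->0x1b len=7 : 13 22 da 98 91 c5 c3
[3] 0x1d->0x01 len=2 : da 98
query mem[0x20]=0xc5, mem[0x0a]=0x0a, mem[0x02]=0x98

MEM[0x20,0x0a,0x02] = c5 0a 98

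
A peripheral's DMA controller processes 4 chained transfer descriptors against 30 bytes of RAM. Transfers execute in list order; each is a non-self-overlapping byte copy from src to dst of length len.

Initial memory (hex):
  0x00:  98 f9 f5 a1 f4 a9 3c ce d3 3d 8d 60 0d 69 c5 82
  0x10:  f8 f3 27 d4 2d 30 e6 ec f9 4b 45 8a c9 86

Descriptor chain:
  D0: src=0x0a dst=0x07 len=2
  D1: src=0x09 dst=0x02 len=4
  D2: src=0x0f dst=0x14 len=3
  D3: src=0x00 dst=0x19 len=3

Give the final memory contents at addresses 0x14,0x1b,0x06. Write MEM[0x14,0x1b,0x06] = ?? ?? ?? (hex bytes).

#0 dst[0x07+2] := {0x8d,0x60}
#1 dst[0x02+4] := {0x3d,0x8d,0x60,0x0d}
#2 dst[0x14+3] := {0x82,0xf8,0xf3}
#3 dst[0x19+3] := {0x98,0xf9,0x3d}
query mem[0x14]=0x82, mem[0x1b]=0x3d, mem[0x06]=0x3c

MEM[0x14,0x1b,0x06] = 82 3d 3c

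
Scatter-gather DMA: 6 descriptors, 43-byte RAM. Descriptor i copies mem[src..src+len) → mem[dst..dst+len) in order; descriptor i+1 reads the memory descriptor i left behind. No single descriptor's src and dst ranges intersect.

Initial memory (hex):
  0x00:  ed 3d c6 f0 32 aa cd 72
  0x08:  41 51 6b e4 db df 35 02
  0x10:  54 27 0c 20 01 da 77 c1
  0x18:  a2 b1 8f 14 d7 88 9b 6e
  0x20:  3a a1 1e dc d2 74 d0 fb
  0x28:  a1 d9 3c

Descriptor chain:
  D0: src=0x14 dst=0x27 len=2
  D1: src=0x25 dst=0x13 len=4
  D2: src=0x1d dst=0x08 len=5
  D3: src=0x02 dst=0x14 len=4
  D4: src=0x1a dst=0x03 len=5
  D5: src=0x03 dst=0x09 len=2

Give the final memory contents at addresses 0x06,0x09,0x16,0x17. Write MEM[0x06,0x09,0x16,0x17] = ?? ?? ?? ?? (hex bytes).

MEM[0x06,0x09,0x16,0x17] = 88 8f 32 aa

D0: mem[0x27..0x28] <- [01 da]
D1: mem[0x13..0x16] <- [74 d0 01 da]
D2: mem[0x08..0x0c] <- [88 9b 6e 3a a1]
D3: mem[0x14..0x17] <- [c6 f0 32 aa]
D4: mem[0x03..0x07] <- [8f 14 d7 88 9b]
D5: mem[0x09..0x0a] <- [8f 14]
query mem[0x06]=0x88, mem[0x09]=0x8f, mem[0x16]=0x32, mem[0x17]=0xaa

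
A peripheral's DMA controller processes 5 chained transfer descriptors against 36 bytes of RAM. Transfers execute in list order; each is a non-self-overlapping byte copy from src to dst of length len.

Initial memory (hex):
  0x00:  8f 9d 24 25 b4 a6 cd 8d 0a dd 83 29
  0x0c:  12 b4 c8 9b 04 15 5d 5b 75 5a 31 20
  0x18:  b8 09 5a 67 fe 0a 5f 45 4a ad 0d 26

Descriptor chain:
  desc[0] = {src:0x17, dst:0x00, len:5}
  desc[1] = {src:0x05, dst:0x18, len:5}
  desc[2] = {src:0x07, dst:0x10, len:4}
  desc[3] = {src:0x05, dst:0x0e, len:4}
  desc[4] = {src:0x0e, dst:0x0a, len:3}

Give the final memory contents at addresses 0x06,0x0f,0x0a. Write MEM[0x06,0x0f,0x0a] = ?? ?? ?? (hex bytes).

  after D0: wrote 5B at 0x00 = 20b8095a67
  after D1: wrote 5B at 0x18 = a6cd8d0add
  after D2: wrote 4B at 0x10 = 8d0add83
  after D3: wrote 4B at 0x0e = a6cd8d0a
  after D4: wrote 3B at 0x0a = a6cd8d
query mem[0x06]=0xcd, mem[0x0f]=0xcd, mem[0x0a]=0xa6

MEM[0x06,0x0f,0x0a] = cd cd a6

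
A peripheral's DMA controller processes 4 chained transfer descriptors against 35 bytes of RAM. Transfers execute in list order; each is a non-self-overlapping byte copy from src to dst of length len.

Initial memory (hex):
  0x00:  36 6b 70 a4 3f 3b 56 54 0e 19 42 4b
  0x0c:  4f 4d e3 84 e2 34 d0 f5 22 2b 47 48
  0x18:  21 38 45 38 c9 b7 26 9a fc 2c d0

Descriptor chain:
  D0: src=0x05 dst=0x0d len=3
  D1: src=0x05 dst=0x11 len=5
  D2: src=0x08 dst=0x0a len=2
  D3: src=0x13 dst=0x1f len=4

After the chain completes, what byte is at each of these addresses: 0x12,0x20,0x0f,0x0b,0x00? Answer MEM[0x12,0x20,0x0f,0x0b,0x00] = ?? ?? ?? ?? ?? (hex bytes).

MEM[0x12,0x20,0x0f,0x0b,0x00] = 56 0e 54 19 36

  after D0: wrote 3B at 0x0d = 3b5654
  after D1: wrote 5B at 0x11 = 3b56540e19
  after D2: wrote 2B at 0x0a = 0e19
  after D3: wrote 4B at 0x1f = 540e1947
query mem[0x12]=0x56, mem[0x20]=0x0e, mem[0x0f]=0x54, mem[0x0b]=0x19, mem[0x00]=0x36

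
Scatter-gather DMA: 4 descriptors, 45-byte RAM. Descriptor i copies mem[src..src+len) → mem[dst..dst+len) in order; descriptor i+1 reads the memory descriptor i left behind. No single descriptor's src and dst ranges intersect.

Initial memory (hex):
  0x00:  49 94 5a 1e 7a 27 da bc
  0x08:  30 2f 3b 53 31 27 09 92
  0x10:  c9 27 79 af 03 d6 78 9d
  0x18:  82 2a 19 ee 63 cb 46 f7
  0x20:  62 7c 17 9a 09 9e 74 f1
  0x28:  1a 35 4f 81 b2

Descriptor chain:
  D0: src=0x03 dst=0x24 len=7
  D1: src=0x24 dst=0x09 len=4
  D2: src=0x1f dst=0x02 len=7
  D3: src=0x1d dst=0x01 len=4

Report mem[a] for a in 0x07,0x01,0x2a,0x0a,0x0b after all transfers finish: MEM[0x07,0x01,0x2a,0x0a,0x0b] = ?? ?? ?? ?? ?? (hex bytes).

MEM[0x07,0x01,0x2a,0x0a,0x0b] = 1e cb 2f 7a 27

  after D0: wrote 7B at 0x24 = 1e7a27dabc302f
  after D1: wrote 4B at 0x09 = 1e7a27da
  after D2: wrote 7B at 0x02 = f7627c179a1e7a
  after D3: wrote 4B at 0x01 = cb46f762
query mem[0x07]=0x1e, mem[0x01]=0xcb, mem[0x2a]=0x2f, mem[0x0a]=0x7a, mem[0x0b]=0x27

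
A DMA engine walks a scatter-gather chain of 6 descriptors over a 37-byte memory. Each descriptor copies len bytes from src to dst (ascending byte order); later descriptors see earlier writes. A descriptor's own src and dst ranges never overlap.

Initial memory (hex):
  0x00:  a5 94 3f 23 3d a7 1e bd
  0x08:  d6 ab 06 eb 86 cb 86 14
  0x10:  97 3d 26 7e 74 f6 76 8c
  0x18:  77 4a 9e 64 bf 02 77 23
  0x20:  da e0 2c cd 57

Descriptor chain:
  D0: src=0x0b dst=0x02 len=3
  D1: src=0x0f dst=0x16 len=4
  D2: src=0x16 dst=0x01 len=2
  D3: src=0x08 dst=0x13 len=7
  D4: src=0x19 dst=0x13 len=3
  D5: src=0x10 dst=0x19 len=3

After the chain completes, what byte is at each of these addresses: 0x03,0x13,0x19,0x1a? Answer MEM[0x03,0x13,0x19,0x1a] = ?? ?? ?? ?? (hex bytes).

  after D0: wrote 3B at 0x02 = eb86cb
  after D1: wrote 4B at 0x16 = 14973d26
  after D2: wrote 2B at 0x01 = 1497
  after D3: wrote 7B at 0x13 = d6ab06eb86cb86
  after D4: wrote 3B at 0x13 = 869e64
  after D5: wrote 3B at 0x19 = 973d26
query mem[0x03]=0x86, mem[0x13]=0x86, mem[0x19]=0x97, mem[0x1a]=0x3d

MEM[0x03,0x13,0x19,0x1a] = 86 86 97 3d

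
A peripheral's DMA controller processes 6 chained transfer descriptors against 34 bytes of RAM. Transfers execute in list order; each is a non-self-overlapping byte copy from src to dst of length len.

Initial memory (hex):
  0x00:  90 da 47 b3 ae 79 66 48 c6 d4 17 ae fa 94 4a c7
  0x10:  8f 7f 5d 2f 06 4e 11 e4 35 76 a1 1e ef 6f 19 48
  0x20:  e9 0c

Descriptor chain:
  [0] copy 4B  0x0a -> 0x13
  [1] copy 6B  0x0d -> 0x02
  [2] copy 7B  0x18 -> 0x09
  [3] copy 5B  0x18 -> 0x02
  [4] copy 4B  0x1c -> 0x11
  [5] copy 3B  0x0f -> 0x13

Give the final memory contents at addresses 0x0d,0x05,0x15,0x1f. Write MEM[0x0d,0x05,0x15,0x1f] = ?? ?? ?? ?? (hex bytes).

D0: mem[0x13..0x16] <- [17 ae fa 94]
D1: mem[0x02..0x07] <- [94 4a c7 8f 7f 5d]
D2: mem[0x09..0x0f] <- [35 76 a1 1e ef 6f 19]
D3: mem[0x02..0x06] <- [35 76 a1 1e ef]
D4: mem[0x11..0x14] <- [ef 6f 19 48]
D5: mem[0x13..0x15] <- [19 8f ef]
query mem[0x0d]=0xef, mem[0x05]=0x1e, mem[0x15]=0xef, mem[0x1f]=0x48

MEM[0x0d,0x05,0x15,0x1f] = ef 1e ef 48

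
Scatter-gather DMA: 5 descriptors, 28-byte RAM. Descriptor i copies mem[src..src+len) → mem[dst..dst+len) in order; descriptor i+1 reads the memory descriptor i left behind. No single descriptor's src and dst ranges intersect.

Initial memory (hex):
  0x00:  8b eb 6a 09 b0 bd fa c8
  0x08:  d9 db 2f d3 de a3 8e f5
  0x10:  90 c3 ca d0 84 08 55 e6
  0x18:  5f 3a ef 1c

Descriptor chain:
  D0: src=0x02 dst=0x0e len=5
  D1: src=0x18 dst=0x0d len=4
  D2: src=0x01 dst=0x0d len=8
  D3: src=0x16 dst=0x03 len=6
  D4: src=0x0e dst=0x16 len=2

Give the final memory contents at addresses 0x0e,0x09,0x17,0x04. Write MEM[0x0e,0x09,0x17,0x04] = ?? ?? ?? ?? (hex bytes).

[0] 0x02->0x0e len=5 : 6a 09 b0 bd fa
[1] 0x18->0x0d len=4 : 5f 3a ef 1c
[2] 0x01->0x0d len=8 : eb 6a 09 b0 bd fa c8 d9
[3] 0x16->0x03 len=6 : 55 e6 5f 3a ef 1c
[4] 0x0e->0x16 len=2 : 6a 09
query mem[0x0e]=0x6a, mem[0x09]=0xdb, mem[0x17]=0x09, mem[0x04]=0xe6

MEM[0x0e,0x09,0x17,0x04] = 6a db 09 e6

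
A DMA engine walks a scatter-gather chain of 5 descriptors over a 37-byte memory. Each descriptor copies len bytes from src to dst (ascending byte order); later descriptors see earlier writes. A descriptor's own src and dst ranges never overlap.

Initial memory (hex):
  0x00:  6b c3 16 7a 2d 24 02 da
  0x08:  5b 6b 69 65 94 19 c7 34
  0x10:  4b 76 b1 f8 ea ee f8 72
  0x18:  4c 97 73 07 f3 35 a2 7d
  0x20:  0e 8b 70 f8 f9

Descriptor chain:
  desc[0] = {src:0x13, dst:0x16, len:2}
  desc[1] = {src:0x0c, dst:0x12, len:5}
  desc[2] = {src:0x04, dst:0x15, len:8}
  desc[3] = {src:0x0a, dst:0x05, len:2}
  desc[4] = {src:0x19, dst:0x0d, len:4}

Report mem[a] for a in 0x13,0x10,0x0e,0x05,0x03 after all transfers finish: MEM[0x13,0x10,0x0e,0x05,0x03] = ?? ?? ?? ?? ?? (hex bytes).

[0] 0x13->0x16 len=2 : f8 ea
[1] 0x0c->0x12 len=5 : 94 19 c7 34 4b
[2] 0x04->0x15 len=8 : 2d 24 02 da 5b 6b 69 65
[3] 0x0a->0x05 len=2 : 69 65
[4] 0x19->0x0d len=4 : 5b 6b 69 65
query mem[0x13]=0x19, mem[0x10]=0x65, mem[0x0e]=0x6b, mem[0x05]=0x69, mem[0x03]=0x7a

MEM[0x13,0x10,0x0e,0x05,0x03] = 19 65 6b 69 7a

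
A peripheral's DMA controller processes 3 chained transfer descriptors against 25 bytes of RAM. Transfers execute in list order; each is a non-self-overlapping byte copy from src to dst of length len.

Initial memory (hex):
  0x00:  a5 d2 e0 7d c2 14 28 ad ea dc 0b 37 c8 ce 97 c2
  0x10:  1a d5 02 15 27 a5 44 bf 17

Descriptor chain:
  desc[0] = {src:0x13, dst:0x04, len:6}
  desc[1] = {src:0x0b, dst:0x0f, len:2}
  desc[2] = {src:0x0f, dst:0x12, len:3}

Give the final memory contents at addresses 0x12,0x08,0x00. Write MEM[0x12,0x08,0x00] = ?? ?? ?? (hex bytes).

MEM[0x12,0x08,0x00] = 37 bf a5

D0: mem[0x04..0x09] <- [15 27 a5 44 bf 17]
D1: mem[0x0f..0x10] <- [37 c8]
D2: mem[0x12..0x14] <- [37 c8 d5]
query mem[0x12]=0x37, mem[0x08]=0xbf, mem[0x00]=0xa5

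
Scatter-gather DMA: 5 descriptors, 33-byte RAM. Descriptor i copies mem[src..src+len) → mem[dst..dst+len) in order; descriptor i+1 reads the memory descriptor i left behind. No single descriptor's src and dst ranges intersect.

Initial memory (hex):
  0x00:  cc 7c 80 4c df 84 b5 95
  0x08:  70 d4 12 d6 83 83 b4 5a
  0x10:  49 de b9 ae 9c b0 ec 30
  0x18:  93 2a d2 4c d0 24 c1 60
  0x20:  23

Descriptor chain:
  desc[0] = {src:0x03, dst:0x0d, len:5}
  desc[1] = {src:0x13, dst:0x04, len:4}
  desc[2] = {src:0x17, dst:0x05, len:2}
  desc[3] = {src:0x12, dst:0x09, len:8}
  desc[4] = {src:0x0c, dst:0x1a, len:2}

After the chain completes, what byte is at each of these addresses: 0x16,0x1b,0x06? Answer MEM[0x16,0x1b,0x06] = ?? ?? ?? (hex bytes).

#0 dst[0x0d+5] := {0x4c,0xdf,0x84,0xb5,0x95}
#1 dst[0x04+4] := {0xae,0x9c,0xb0,0xec}
#2 dst[0x05+2] := {0x30,0x93}
#3 dst[0x09+8] := {0xb9,0xae,0x9c,0xb0,0xec,0x30,0x93,0x2a}
#4 dst[0x1a+2] := {0xb0,0xec}
query mem[0x16]=0xec, mem[0x1b]=0xec, mem[0x06]=0x93

MEM[0x16,0x1b,0x06] = ec ec 93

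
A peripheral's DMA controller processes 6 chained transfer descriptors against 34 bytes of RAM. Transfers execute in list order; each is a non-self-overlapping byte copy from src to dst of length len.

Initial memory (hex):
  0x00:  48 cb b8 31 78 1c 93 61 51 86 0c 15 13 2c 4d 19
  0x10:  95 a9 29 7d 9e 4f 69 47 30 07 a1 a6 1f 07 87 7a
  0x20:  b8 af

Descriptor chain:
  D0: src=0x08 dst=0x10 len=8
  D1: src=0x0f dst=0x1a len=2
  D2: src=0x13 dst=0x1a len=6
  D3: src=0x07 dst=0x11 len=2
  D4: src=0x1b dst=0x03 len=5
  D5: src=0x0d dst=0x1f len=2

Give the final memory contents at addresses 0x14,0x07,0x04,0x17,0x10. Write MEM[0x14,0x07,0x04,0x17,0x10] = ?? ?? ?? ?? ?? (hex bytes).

MEM[0x14,0x07,0x04,0x17,0x10] = 13 30 2c 19 51

[0] 0x08->0x10 len=8 : 51 86 0c 15 13 2c 4d 19
[1] 0x0f->0x1a len=2 : 19 51
[2] 0x13->0x1a len=6 : 15 13 2c 4d 19 30
[3] 0x07->0x11 len=2 : 61 51
[4] 0x1b->0x03 len=5 : 13 2c 4d 19 30
[5] 0x0d->0x1f len=2 : 2c 4d
query mem[0x14]=0x13, mem[0x07]=0x30, mem[0x04]=0x2c, mem[0x17]=0x19, mem[0x10]=0x51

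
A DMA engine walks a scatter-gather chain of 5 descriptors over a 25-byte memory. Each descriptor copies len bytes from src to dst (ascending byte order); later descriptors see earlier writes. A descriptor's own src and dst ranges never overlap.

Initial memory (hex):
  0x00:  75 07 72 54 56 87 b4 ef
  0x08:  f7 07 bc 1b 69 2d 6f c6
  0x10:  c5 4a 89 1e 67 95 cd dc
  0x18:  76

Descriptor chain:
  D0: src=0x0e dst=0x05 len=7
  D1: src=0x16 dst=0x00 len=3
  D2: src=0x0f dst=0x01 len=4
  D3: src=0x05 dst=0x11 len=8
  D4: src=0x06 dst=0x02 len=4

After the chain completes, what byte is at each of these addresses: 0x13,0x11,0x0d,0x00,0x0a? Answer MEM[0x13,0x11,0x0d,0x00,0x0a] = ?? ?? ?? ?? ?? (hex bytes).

MEM[0x13,0x11,0x0d,0x00,0x0a] = c5 6f 2d cd 1e

D0: mem[0x05..0x0b] <- [6f c6 c5 4a 89 1e 67]
D1: mem[0x00..0x02] <- [cd dc 76]
D2: mem[0x01..0x04] <- [c6 c5 4a 89]
D3: mem[0x11..0x18] <- [6f c6 c5 4a 89 1e 67 69]
D4: mem[0x02..0x05] <- [c6 c5 4a 89]
query mem[0x13]=0xc5, mem[0x11]=0x6f, mem[0x0d]=0x2d, mem[0x00]=0xcd, mem[0x0a]=0x1e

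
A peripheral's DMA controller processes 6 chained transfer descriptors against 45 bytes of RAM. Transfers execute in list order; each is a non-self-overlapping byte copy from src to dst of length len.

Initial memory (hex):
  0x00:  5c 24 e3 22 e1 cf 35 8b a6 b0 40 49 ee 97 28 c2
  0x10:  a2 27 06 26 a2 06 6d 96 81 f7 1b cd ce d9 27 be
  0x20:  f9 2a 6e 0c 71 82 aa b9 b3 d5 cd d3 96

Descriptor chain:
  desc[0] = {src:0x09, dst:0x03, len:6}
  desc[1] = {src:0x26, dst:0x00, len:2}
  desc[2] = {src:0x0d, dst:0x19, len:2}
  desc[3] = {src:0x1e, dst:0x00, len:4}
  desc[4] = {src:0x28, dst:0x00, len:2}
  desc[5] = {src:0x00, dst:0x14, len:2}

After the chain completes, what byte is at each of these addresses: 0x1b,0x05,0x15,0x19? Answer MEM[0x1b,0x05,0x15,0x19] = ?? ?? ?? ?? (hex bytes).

[0] 0x09->0x03 len=6 : b0 40 49 ee 97 28
[1] 0x26->0x00 len=2 : aa b9
[2] 0x0d->0x19 len=2 : 97 28
[3] 0x1e->0x00 len=4 : 27 be f9 2a
[4] 0x28->0x00 len=2 : b3 d5
[5] 0x00->0x14 len=2 : b3 d5
query mem[0x1b]=0xcd, mem[0x05]=0x49, mem[0x15]=0xd5, mem[0x19]=0x97

MEM[0x1b,0x05,0x15,0x19] = cd 49 d5 97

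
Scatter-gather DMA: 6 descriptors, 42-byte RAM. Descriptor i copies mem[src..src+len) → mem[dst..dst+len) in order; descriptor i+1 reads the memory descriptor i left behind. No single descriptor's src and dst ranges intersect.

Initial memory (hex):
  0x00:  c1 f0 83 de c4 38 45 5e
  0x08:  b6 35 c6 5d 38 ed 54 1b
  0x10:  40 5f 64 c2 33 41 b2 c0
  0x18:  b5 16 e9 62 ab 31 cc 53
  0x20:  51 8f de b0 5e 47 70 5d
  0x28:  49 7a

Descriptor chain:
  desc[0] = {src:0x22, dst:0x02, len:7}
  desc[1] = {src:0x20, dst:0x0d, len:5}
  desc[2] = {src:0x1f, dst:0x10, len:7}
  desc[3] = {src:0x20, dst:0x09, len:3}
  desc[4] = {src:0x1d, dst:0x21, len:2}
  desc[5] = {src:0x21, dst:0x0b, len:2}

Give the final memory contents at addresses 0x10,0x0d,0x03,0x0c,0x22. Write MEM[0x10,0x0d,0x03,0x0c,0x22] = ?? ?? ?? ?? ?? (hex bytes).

MEM[0x10,0x0d,0x03,0x0c,0x22] = 53 51 b0 cc cc

D0: mem[0x02..0x08] <- [de b0 5e 47 70 5d 49]
D1: mem[0x0d..0x11] <- [51 8f de b0 5e]
D2: mem[0x10..0x16] <- [53 51 8f de b0 5e 47]
D3: mem[0x09..0x0b] <- [51 8f de]
D4: mem[0x21..0x22] <- [31 cc]
D5: mem[0x0b..0x0c] <- [31 cc]
query mem[0x10]=0x53, mem[0x0d]=0x51, mem[0x03]=0xb0, mem[0x0c]=0xcc, mem[0x22]=0xcc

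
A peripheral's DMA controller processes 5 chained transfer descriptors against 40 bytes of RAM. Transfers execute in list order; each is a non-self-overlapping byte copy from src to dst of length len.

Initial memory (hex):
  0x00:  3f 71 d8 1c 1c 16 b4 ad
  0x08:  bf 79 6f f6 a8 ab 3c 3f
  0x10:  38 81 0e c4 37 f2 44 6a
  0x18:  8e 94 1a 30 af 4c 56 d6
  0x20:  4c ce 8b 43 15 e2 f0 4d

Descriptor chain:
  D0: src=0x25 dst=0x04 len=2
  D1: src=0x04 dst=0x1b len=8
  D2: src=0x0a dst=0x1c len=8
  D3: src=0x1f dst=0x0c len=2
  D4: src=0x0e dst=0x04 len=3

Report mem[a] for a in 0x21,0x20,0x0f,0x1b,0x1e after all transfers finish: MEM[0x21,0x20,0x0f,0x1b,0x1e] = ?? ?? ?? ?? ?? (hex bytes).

MEM[0x21,0x20,0x0f,0x1b,0x1e] = 3f 3c 3f e2 a8

[0] 0x25->0x04 len=2 : e2 f0
[1] 0x04->0x1b len=8 : e2 f0 b4 ad bf 79 6f f6
[2] 0x0a->0x1c len=8 : 6f f6 a8 ab 3c 3f 38 81
[3] 0x1f->0x0c len=2 : ab 3c
[4] 0x0e->0x04 len=3 : 3c 3f 38
query mem[0x21]=0x3f, mem[0x20]=0x3c, mem[0x0f]=0x3f, mem[0x1b]=0xe2, mem[0x1e]=0xa8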